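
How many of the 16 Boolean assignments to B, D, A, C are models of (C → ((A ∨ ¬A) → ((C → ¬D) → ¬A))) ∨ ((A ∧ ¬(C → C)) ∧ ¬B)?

14

Initial set: {T ((C → ((A ∨ ¬A) → ((C → ¬D) → ¬A))) ∨ ((A ∧ ¬(C → C)) ∧ ¬B))}.
T ((C → ((A ∨ ¬A) → ((C → ¬D) → ¬A))) ∨ ((A ∧ ¬(C → C)) ∧ ¬B)): β-rule — branch into T (C → ((A ∨ ¬A) → ((C → ¬D) → ¬A)))  //  T ((A ∧ ¬(C → C)) ∧ ¬B).
  branch 1 (add T (C → ((A ∨ ¬A) → ((C → ¬D) → ¬A)))):
    T (C → ((A ∨ ¬A) → ((C → ¬D) → ¬A))): β-rule — branch into F C  //  T ((A ∨ ¬A) → ((C → ¬D) → ¬A)).
      branch 1.1 (add F C):
        ○ open, literals {C=F}.
      branch 1.2 (add T ((A ∨ ¬A) → ((C → ¬D) → ¬A))):
        T ((A ∨ ¬A) → ((C → ¬D) → ¬A)): β-rule — branch into F (A ∨ ¬A)  //  T ((C → ¬D) → ¬A).
          branch 1.2.1 (add F (A ∨ ¬A)):
            F (A ∨ ¬A): α-rule — add F A, F ¬A.
            × closes — contains both A and ¬A.
          branch 1.2.2 (add T ((C → ¬D) → ¬A)):
            T ((C → ¬D) → ¬A): β-rule — branch into F (C → ¬D)  //  T ¬A.
              branch 1.2.2.1 (add F (C → ¬D)):
                F (C → ¬D): α-rule — add T C, F ¬D.
                ○ open, literals {C=T, D=T}.
              branch 1.2.2.2 (add T ¬A):
                ○ open, literals {A=F}.
  branch 2 (add T ((A ∧ ¬(C → C)) ∧ ¬B)):
    T ((A ∧ ¬(C → C)) ∧ ¬B): α-rule — add T (A ∧ ¬(C → C)), T ¬B.
    T (A ∧ ¬(C → C)): α-rule — add T A, T ¬(C → C).
    T ¬(C → C): α-rule — add T C, F C.
    × closes — contains both C and ¬C.
2 branches closed, 3 open.
Each open branch fixes some atoms; the unmentioned ones are free. Counting distinct full assignments: branch {C=F} (B, D, A) contributes 8 new; branch {C=T, D=T} (B, A) contributes 4 new; branch {A=F} (B, D, C) contributes 2 new. Total: 14.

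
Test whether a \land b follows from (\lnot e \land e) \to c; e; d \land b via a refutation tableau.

Initial set: {((\lnot e \land e) \to c); e; (d \land b); \lnot (a \land b)}.
(d \land b): α-rule — add d, b.
((\lnot e \land e) \to c): β-rule — branch into \lnot (\lnot e \land e)  //  c.
  branch 1 (add \lnot (\lnot e \land e)):
    \lnot (a \land b): β-rule — branch into \lnot a  //  \lnot b.
      branch 1.1 (add \lnot a):
        \lnot (\lnot e \land e): β-rule — branch into \lnot \lnot e  //  \lnot e.
          branch 1.1.1 (add \lnot \lnot e):
            ○ open, literals {a=false, b=true, d=true, e=true}.
          branch 1.1.2 (add \lnot e):
            × closes — contains both e and \lnot e.
      branch 1.2 (add \lnot b):
        × closes — contains both b and \lnot b.
  branch 2 (add c):
    \lnot (a \land b): β-rule — branch into \lnot a  //  \lnot b.
      branch 2.1 (add \lnot a):
        ○ open, literals {a=false, b=true, c=true, d=true, e=true}.
      branch 2.2 (add \lnot b):
        × closes — contains both b and \lnot b.
3 branches closed, 2 open.
An open branch gives a countermodel: a=false, b=true, d=true, e=true (unmentioned atoms arbitrary); the premises hold there but the conclusion fails.

No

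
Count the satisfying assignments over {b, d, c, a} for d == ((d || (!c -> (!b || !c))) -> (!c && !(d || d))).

Initial set: {T (d == ((d || (!c -> (!b || !c))) -> (!c && !(d || d))))}.
T (d == ((d || (!c -> (!b || !c))) -> (!c && !(d || d)))): β-rule — branch into T d, T ((d || (!c -> (!b || !c))) -> (!c && !(d || d)))  //  F d, F ((d || (!c -> (!b || !c))) -> (!c && !(d || d))).
  branch 1 (add T d, T ((d || (!c -> (!b || !c))) -> (!c && !(d || d)))):
    T ((d || (!c -> (!b || !c))) -> (!c && !(d || d))): β-rule — branch into F (d || (!c -> (!b || !c)))  //  T (!c && !(d || d)).
      branch 1.1 (add F (d || (!c -> (!b || !c)))):
        F (d || (!c -> (!b || !c))): α-rule — add F d, F (!c -> (!b || !c)).
        × closes — contains both d and !d.
      branch 1.2 (add T (!c && !(d || d))):
        T (!c && !(d || d)): α-rule — add T !c, T !(d || d).
        T !(d || d): α-rule — add F d, F d.
        × closes — contains both d and !d.
  branch 2 (add F d, F ((d || (!c -> (!b || !c))) -> (!c && !(d || d)))):
    F ((d || (!c -> (!b || !c))) -> (!c && !(d || d))): α-rule — add T (d || (!c -> (!b || !c))), F (!c && !(d || d)).
    T (d || (!c -> (!b || !c))): β-rule — branch into T d  //  T (!c -> (!b || !c)).
      branch 2.1 (add T d):
        × closes — contains both d and !d.
      branch 2.2 (add T (!c -> (!b || !c))):
        F (!c && !(d || d)): β-rule — branch into F !c  //  F !(d || d).
          branch 2.2.1 (add F !c):
            T (!c -> (!b || !c)): β-rule — branch into F !c  //  T (!b || !c).
              branch 2.2.1.1 (add F !c):
                ○ open, literals {c=1, d=0}.
              branch 2.2.1.2 (add T (!b || !c)):
                T (!b || !c): β-rule — branch into T !b  //  T !c.
                  branch 2.2.1.2.1 (add T !b):
                    ○ open, literals {b=0, c=1, d=0}.
                  branch 2.2.1.2.2 (add T !c):
                    × closes — contains both c and !c.
          branch 2.2.2 (add F !(d || d)):
            T (!c -> (!b || !c)): β-rule — branch into F !c  //  T (!b || !c).
              branch 2.2.2.1 (add F !c):
                F !(d || d): β-rule — branch into T d  //  T d.
                  branch 2.2.2.1.1 (add T d):
                    × closes — contains both d and !d.
                  branch 2.2.2.1.2 (add T d):
                    × closes — contains both d and !d.
              branch 2.2.2.2 (add T (!b || !c)):
                F !(d || d): β-rule — branch into T d  //  T d.
                  branch 2.2.2.2.1 (add T d):
                    × closes — contains both d and !d.
                  branch 2.2.2.2.2 (add T d):
                    × closes — contains both d and !d.
8 branches closed, 2 open.
Each open branch fixes some atoms; the unmentioned ones are free. Counting distinct full assignments: branch {c=1, d=0} (b, a) contributes 4 new; branch {b=0, c=1, d=0} (a) contributes 0 new. Total: 4.

4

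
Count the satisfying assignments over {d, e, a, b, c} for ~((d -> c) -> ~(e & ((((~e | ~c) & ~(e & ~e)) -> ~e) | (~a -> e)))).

12

Initial set: {~((d -> c) -> ~(e & ((((~e | ~c) & ~(e & ~e)) -> ~e) | (~a -> e))))}.
~((d -> c) -> ~(e & ((((~e | ~c) & ~(e & ~e)) -> ~e) | (~a -> e)))): α-rule — add (d -> c), ~~(e & ((((~e | ~c) & ~(e & ~e)) -> ~e) | (~a -> e))).
~~(e & ((((~e | ~c) & ~(e & ~e)) -> ~e) | (~a -> e))): α-rule — add e, ((((~e | ~c) & ~(e & ~e)) -> ~e) | (~a -> e)).
(d -> c): β-rule — branch into ~d  //  c.
  branch 1 (add ~d):
    ((((~e | ~c) & ~(e & ~e)) -> ~e) | (~a -> e)): β-rule — branch into (((~e | ~c) & ~(e & ~e)) -> ~e)  //  (~a -> e).
      branch 1.1 (add (((~e | ~c) & ~(e & ~e)) -> ~e)):
        (((~e | ~c) & ~(e & ~e)) -> ~e): β-rule — branch into ~((~e | ~c) & ~(e & ~e))  //  ~e.
          branch 1.1.1 (add ~((~e | ~c) & ~(e & ~e))):
            ~((~e | ~c) & ~(e & ~e)): β-rule — branch into ~(~e | ~c)  //  ~~(e & ~e).
              branch 1.1.1.1 (add ~(~e | ~c)):
                ~(~e | ~c): α-rule — add ~~e, ~~c.
                ○ open, literals {c=1, d=0, e=1}.
              branch 1.1.1.2 (add ~~(e & ~e)):
                ~~(e & ~e): α-rule — add e, ~e.
                × closes — contains both e and ~e.
          branch 1.1.2 (add ~e):
            × closes — contains both e and ~e.
      branch 1.2 (add (~a -> e)):
        (~a -> e): β-rule — branch into ~~a  //  e.
          branch 1.2.1 (add ~~a):
            ○ open, literals {a=1, d=0, e=1}.
          branch 1.2.2 (add e):
            ○ open, literals {d=0, e=1}.
  branch 2 (add c):
    ((((~e | ~c) & ~(e & ~e)) -> ~e) | (~a -> e)): β-rule — branch into (((~e | ~c) & ~(e & ~e)) -> ~e)  //  (~a -> e).
      branch 2.1 (add (((~e | ~c) & ~(e & ~e)) -> ~e)):
        (((~e | ~c) & ~(e & ~e)) -> ~e): β-rule — branch into ~((~e | ~c) & ~(e & ~e))  //  ~e.
          branch 2.1.1 (add ~((~e | ~c) & ~(e & ~e))):
            ~((~e | ~c) & ~(e & ~e)): β-rule — branch into ~(~e | ~c)  //  ~~(e & ~e).
              branch 2.1.1.1 (add ~(~e | ~c)):
                ~(~e | ~c): α-rule — add ~~e, ~~c.
                ○ open, literals {c=1, e=1}.
              branch 2.1.1.2 (add ~~(e & ~e)):
                ~~(e & ~e): α-rule — add e, ~e.
                × closes — contains both e and ~e.
          branch 2.1.2 (add ~e):
            × closes — contains both e and ~e.
      branch 2.2 (add (~a -> e)):
        (~a -> e): β-rule — branch into ~~a  //  e.
          branch 2.2.1 (add ~~a):
            ○ open, literals {a=1, c=1, e=1}.
          branch 2.2.2 (add e):
            ○ open, literals {c=1, e=1}.
4 branches closed, 6 open.
Each open branch fixes some atoms; the unmentioned ones are free. Counting distinct full assignments: branch {c=1, d=0, e=1} (a, b) contributes 4 new; branch {a=1, d=0, e=1} (b, c) contributes 2 new; branch {d=0, e=1} (a, b, c) contributes 2 new; branch {c=1, e=1} (d, a, b) contributes 4 new; branch {a=1, c=1, e=1} (d, b) contributes 0 new; branch {c=1, e=1} (d, a, b) contributes 0 new. Total: 12.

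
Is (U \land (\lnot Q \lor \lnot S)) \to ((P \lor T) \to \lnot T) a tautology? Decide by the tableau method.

Not valid

Assume the negation and expand:
Initial set: {\lnot ((U \land (\lnot Q \lor \lnot S)) \to ((P \lor T) \to \lnot T))}.
\lnot ((U \land (\lnot Q \lor \lnot S)) \to ((P \lor T) \to \lnot T)): α-rule — add (U \land (\lnot Q \lor \lnot S)), \lnot ((P \lor T) \to \lnot T).
(U \land (\lnot Q \lor \lnot S)): α-rule — add U, (\lnot Q \lor \lnot S).
\lnot ((P \lor T) \to \lnot T): α-rule — add (P \lor T), \lnot \lnot T.
(\lnot Q \lor \lnot S): β-rule — branch into \lnot Q  //  \lnot S.
  branch 1 (add \lnot Q):
    (P \lor T): β-rule — branch into P  //  T.
      branch 1.1 (add P):
        ○ open, literals {P=true, Q=false, T=true, U=true}.
      branch 1.2 (add T):
        ○ open, literals {Q=false, T=true, U=true}.
  branch 2 (add \lnot S):
    (P \lor T): β-rule — branch into P  //  T.
      branch 2.1 (add P):
        ○ open, literals {P=true, S=false, T=true, U=true}.
      branch 2.2 (add T):
        ○ open, literals {S=false, T=true, U=true}.
0 branches closed, 4 open.
An open branch gives a countermodel: P=true, Q=false, T=true, U=true (unmentioned atoms arbitrary); under it the original formula is false.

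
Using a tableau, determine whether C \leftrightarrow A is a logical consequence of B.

Initial set: {B; \lnot (C \leftrightarrow A)}.
\lnot (C \leftrightarrow A): β-rule — branch into C, \lnot A  //  \lnot C, A.
  branch 1 (add C, \lnot A):
    ○ open, literals {A=false, B=true, C=true}.
  branch 2 (add \lnot C, A):
    ○ open, literals {A=true, B=true, C=false}.
0 branches closed, 2 open.
An open branch gives a countermodel: A=false, B=true, C=true (unmentioned atoms arbitrary); the premises hold there but the conclusion fails.

No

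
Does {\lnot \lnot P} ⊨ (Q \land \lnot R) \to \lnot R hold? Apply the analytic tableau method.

Yes

Initial set: {\lnot \lnot P; \lnot ((Q \land \lnot R) \to \lnot R)}.
\lnot \lnot P: drop double negation, giving P.
\lnot ((Q \land \lnot R) \to \lnot R): α-rule — add (Q \land \lnot R), \lnot \lnot R.
(Q \land \lnot R): α-rule — add Q, \lnot R.
× closes — contains both R and \lnot R.
All 1 branch closes.
Every branch closed, so the premises entail the conclusion.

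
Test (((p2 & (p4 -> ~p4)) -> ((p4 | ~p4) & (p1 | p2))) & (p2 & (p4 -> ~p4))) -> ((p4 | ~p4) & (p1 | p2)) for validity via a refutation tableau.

Valid

Assume the negation and expand:
Initial set: {~((((p2 & (p4 -> ~p4)) -> ((p4 | ~p4) & (p1 | p2))) & (p2 & (p4 -> ~p4))) -> ((p4 | ~p4) & (p1 | p2)))}.
~((((p2 & (p4 -> ~p4)) -> ((p4 | ~p4) & (p1 | p2))) & (p2 & (p4 -> ~p4))) -> ((p4 | ~p4) & (p1 | p2))): α-rule — add (((p2 & (p4 -> ~p4)) -> ((p4 | ~p4) & (p1 | p2))) & (p2 & (p4 -> ~p4))), ~((p4 | ~p4) & (p1 | p2)).
(((p2 & (p4 -> ~p4)) -> ((p4 | ~p4) & (p1 | p2))) & (p2 & (p4 -> ~p4))): α-rule — add ((p2 & (p4 -> ~p4)) -> ((p4 | ~p4) & (p1 | p2))), (p2 & (p4 -> ~p4)).
(p2 & (p4 -> ~p4)): α-rule — add p2, (p4 -> ~p4).
~((p4 | ~p4) & (p1 | p2)): β-rule — branch into ~(p4 | ~p4)  //  ~(p1 | p2).
  branch 1 (add ~(p4 | ~p4)):
    ~(p4 | ~p4): α-rule — add ~p4, ~~p4.
    × closes — contains both p4 and ~p4.
  branch 2 (add ~(p1 | p2)):
    ~(p1 | p2): α-rule — add ~p1, ~p2.
    × closes — contains both p2 and ~p2.
All 2 branches close.
Every branch closed, so the negation is unsatisfiable and the formula is valid.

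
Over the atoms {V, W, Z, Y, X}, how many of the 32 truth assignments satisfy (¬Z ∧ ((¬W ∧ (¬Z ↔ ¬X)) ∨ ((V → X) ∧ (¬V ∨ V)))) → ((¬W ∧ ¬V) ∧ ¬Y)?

20

Initial set: {((¬Z ∧ ((¬W ∧ (¬Z ↔ ¬X)) ∨ ((V → X) ∧ (¬V ∨ V)))) → ((¬W ∧ ¬V) ∧ ¬Y))}.
((¬Z ∧ ((¬W ∧ (¬Z ↔ ¬X)) ∨ ((V → X) ∧ (¬V ∨ V)))) → ((¬W ∧ ¬V) ∧ ¬Y)): β-rule — branch into ¬(¬Z ∧ ((¬W ∧ (¬Z ↔ ¬X)) ∨ ((V → X) ∧ (¬V ∨ V))))  //  ((¬W ∧ ¬V) ∧ ¬Y).
  branch 1 (add ¬(¬Z ∧ ((¬W ∧ (¬Z ↔ ¬X)) ∨ ((V → X) ∧ (¬V ∨ V))))):
    ¬(¬Z ∧ ((¬W ∧ (¬Z ↔ ¬X)) ∨ ((V → X) ∧ (¬V ∨ V)))): β-rule — branch into ¬¬Z  //  ¬((¬W ∧ (¬Z ↔ ¬X)) ∨ ((V → X) ∧ (¬V ∨ V))).
      branch 1.1 (add ¬¬Z):
        ○ open, literals {Z=true}.
      branch 1.2 (add ¬((¬W ∧ (¬Z ↔ ¬X)) ∨ ((V → X) ∧ (¬V ∨ V)))):
        ¬((¬W ∧ (¬Z ↔ ¬X)) ∨ ((V → X) ∧ (¬V ∨ V))): α-rule — add ¬(¬W ∧ (¬Z ↔ ¬X)), ¬((V → X) ∧ (¬V ∨ V)).
        ¬(¬W ∧ (¬Z ↔ ¬X)): β-rule — branch into ¬¬W  //  ¬(¬Z ↔ ¬X).
          branch 1.2.1 (add ¬¬W):
            ¬((V → X) ∧ (¬V ∨ V)): β-rule — branch into ¬(V → X)  //  ¬(¬V ∨ V).
              branch 1.2.1.1 (add ¬(V → X)):
                ¬(V → X): α-rule — add V, ¬X.
                ○ open, literals {V=true, W=true, X=false}.
              branch 1.2.1.2 (add ¬(¬V ∨ V)):
                ¬(¬V ∨ V): α-rule — add ¬¬V, ¬V.
                × closes — contains both V and ¬V.
          branch 1.2.2 (add ¬(¬Z ↔ ¬X)):
            ¬((V → X) ∧ (¬V ∨ V)): β-rule — branch into ¬(V → X)  //  ¬(¬V ∨ V).
              branch 1.2.2.1 (add ¬(V → X)):
                ¬(V → X): α-rule — add V, ¬X.
                ¬(¬Z ↔ ¬X): β-rule — branch into ¬Z, ¬¬X  //  ¬¬Z, ¬X.
                  branch 1.2.2.1.1 (add ¬Z, ¬¬X):
                    × closes — contains both X and ¬X.
                  branch 1.2.2.1.2 (add ¬¬Z, ¬X):
                    ○ open, literals {V=true, X=false, Z=true}.
              branch 1.2.2.2 (add ¬(¬V ∨ V)):
                ¬(¬V ∨ V): α-rule — add ¬¬V, ¬V.
                × closes — contains both V and ¬V.
  branch 2 (add ((¬W ∧ ¬V) ∧ ¬Y)):
    ((¬W ∧ ¬V) ∧ ¬Y): α-rule — add (¬W ∧ ¬V), ¬Y.
    (¬W ∧ ¬V): α-rule — add ¬W, ¬V.
    ○ open, literals {V=false, W=false, Y=false}.
3 branches closed, 4 open.
Each open branch fixes some atoms; the unmentioned ones are free. Counting distinct full assignments: branch {Z=true} (V, W, Y, X) contributes 16 new; branch {V=true, W=true, X=false} (Z, Y) contributes 2 new; branch {V=true, X=false, Z=true} (W, Y) contributes 0 new; branch {V=false, W=false, Y=false} (Z, X) contributes 2 new. Total: 20.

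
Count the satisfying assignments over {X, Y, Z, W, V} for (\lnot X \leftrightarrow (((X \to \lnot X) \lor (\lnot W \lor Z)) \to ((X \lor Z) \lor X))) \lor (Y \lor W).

Initial set: {((\lnot X \leftrightarrow (((X \to \lnot X) \lor (\lnot W \lor Z)) \to ((X \lor Z) \lor X))) \lor (Y \lor W))}.
((\lnot X \leftrightarrow (((X \to \lnot X) \lor (\lnot W \lor Z)) \to ((X \lor Z) \lor X))) \lor (Y \lor W)): β-rule — branch into (\lnot X \leftrightarrow (((X \to \lnot X) \lor (\lnot W \lor Z)) \to ((X \lor Z) \lor X)))  //  (Y \lor W).
  branch 1 (add (\lnot X \leftrightarrow (((X \to \lnot X) \lor (\lnot W \lor Z)) \to ((X \lor Z) \lor X)))):
    (\lnot X \leftrightarrow (((X \to \lnot X) \lor (\lnot W \lor Z)) \to ((X \lor Z) \lor X))): β-rule — branch into \lnot X, (((X \to \lnot X) \lor (\lnot W \lor Z)) \to ((X \lor Z) \lor X))  //  \lnot \lnot X, \lnot (((X \to \lnot X) \lor (\lnot W \lor Z)) \to ((X \lor Z) \lor X)).
      branch 1.1 (add \lnot X, (((X \to \lnot X) \lor (\lnot W \lor Z)) \to ((X \lor Z) \lor X))):
        (((X \to \lnot X) \lor (\lnot W \lor Z)) \to ((X \lor Z) \lor X)): β-rule — branch into \lnot ((X \to \lnot X) \lor (\lnot W \lor Z))  //  ((X \lor Z) \lor X).
          branch 1.1.1 (add \lnot ((X \to \lnot X) \lor (\lnot W \lor Z))):
            \lnot ((X \to \lnot X) \lor (\lnot W \lor Z)): α-rule — add \lnot (X \to \lnot X), \lnot (\lnot W \lor Z).
            \lnot (X \to \lnot X): α-rule — add X, \lnot \lnot X.
            × closes — contains both X and \lnot X.
          branch 1.1.2 (add ((X \lor Z) \lor X)):
            ((X \lor Z) \lor X): β-rule — branch into (X \lor Z)  //  X.
              branch 1.1.2.1 (add (X \lor Z)):
                (X \lor Z): β-rule — branch into X  //  Z.
                  branch 1.1.2.1.1 (add X):
                    × closes — contains both X and \lnot X.
                  branch 1.1.2.1.2 (add Z):
                    ○ open, literals {X=0, Z=1}.
              branch 1.1.2.2 (add X):
                × closes — contains both X and \lnot X.
      branch 1.2 (add \lnot \lnot X, \lnot (((X \to \lnot X) \lor (\lnot W \lor Z)) \to ((X \lor Z) \lor X))):
        \lnot (((X \to \lnot X) \lor (\lnot W \lor Z)) \to ((X \lor Z) \lor X)): α-rule — add ((X \to \lnot X) \lor (\lnot W \lor Z)), \lnot ((X \lor Z) \lor X).
        \lnot ((X \lor Z) \lor X): α-rule — add \lnot (X \lor Z), \lnot X.
        × closes — contains both X and \lnot X.
  branch 2 (add (Y \lor W)):
    (Y \lor W): β-rule — branch into Y  //  W.
      branch 2.1 (add Y):
        ○ open, literals {Y=1}.
      branch 2.2 (add W):
        ○ open, literals {W=1}.
4 branches closed, 3 open.
Each open branch fixes some atoms; the unmentioned ones are free. Counting distinct full assignments: branch {X=0, Z=1} (Y, W, V) contributes 8 new; branch {Y=1} (X, Z, W, V) contributes 12 new; branch {W=1} (X, Y, Z, V) contributes 6 new. Total: 26.

26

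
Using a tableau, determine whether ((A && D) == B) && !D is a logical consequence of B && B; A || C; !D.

No

Initial set: {T (B && B); T (A || C); T !D; F (((A && D) == B) && !D)}.
T (B && B): α-rule — add T B, T B.
T (A || C): β-rule — branch into T A  //  T C.
  branch 1 (add T A):
    F (((A && D) == B) && !D): β-rule — branch into F ((A && D) == B)  //  F !D.
      branch 1.1 (add F ((A && D) == B)):
        F ((A && D) == B): β-rule — branch into T (A && D), F B  //  F (A && D), T B.
          branch 1.1.1 (add T (A && D), F B):
            × closes — contains both B and !B.
          branch 1.1.2 (add F (A && D), T B):
            F (A && D): β-rule — branch into F A  //  F D.
              branch 1.1.2.1 (add F A):
                × closes — contains both A and !A.
              branch 1.1.2.2 (add F D):
                ○ open, literals {A=T, B=T, D=F}.
      branch 1.2 (add F !D):
        × closes — contains both D and !D.
  branch 2 (add T C):
    F (((A && D) == B) && !D): β-rule — branch into F ((A && D) == B)  //  F !D.
      branch 2.1 (add F ((A && D) == B)):
        F ((A && D) == B): β-rule — branch into T (A && D), F B  //  F (A && D), T B.
          branch 2.1.1 (add T (A && D), F B):
            × closes — contains both B and !B.
          branch 2.1.2 (add F (A && D), T B):
            F (A && D): β-rule — branch into F A  //  F D.
              branch 2.1.2.1 (add F A):
                ○ open, literals {A=F, B=T, C=T, D=F}.
              branch 2.1.2.2 (add F D):
                ○ open, literals {B=T, C=T, D=F}.
      branch 2.2 (add F !D):
        × closes — contains both D and !D.
5 branches closed, 3 open.
An open branch gives a countermodel: A=T, B=T, D=F (unmentioned atoms arbitrary); the premises hold there but the conclusion fails.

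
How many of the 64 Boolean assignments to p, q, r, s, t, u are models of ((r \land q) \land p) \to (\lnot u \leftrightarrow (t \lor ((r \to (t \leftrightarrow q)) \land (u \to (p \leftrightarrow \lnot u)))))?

60

Initial set: {(((r \land q) \land p) \to (\lnot u \leftrightarrow (t \lor ((r \to (t \leftrightarrow q)) \land (u \to (p \leftrightarrow \lnot u))))))}.
(((r \land q) \land p) \to (\lnot u \leftrightarrow (t \lor ((r \to (t \leftrightarrow q)) \land (u \to (p \leftrightarrow \lnot u)))))): β-rule — branch into \lnot ((r \land q) \land p)  //  (\lnot u \leftrightarrow (t \lor ((r \to (t \leftrightarrow q)) \land (u \to (p \leftrightarrow \lnot u))))).
  branch 1 (add \lnot ((r \land q) \land p)):
    \lnot ((r \land q) \land p): β-rule — branch into \lnot (r \land q)  //  \lnot p.
      branch 1.1 (add \lnot (r \land q)):
        \lnot (r \land q): β-rule — branch into \lnot r  //  \lnot q.
          branch 1.1.1 (add \lnot r):
            ○ open, literals {r=F}.
          branch 1.1.2 (add \lnot q):
            ○ open, literals {q=F}.
      branch 1.2 (add \lnot p):
        ○ open, literals {p=F}.
  branch 2 (add (\lnot u \leftrightarrow (t \lor ((r \to (t \leftrightarrow q)) \land (u \to (p \leftrightarrow \lnot u)))))):
    (\lnot u \leftrightarrow (t \lor ((r \to (t \leftrightarrow q)) \land (u \to (p \leftrightarrow \lnot u))))): β-rule — branch into \lnot u, (t \lor ((r \to (t \leftrightarrow q)) \land (u \to (p \leftrightarrow \lnot u))))  //  \lnot \lnot u, \lnot (t \lor ((r \to (t \leftrightarrow q)) \land (u \to (p \leftrightarrow \lnot u)))).
      branch 2.1 (add \lnot u, (t \lor ((r \to (t \leftrightarrow q)) \land (u \to (p \leftrightarrow \lnot u))))):
        (t \lor ((r \to (t \leftrightarrow q)) \land (u \to (p \leftrightarrow \lnot u)))): β-rule — branch into t  //  ((r \to (t \leftrightarrow q)) \land (u \to (p \leftrightarrow \lnot u))).
          branch 2.1.1 (add t):
            ○ open, literals {t=T, u=F}.
          branch 2.1.2 (add ((r \to (t \leftrightarrow q)) \land (u \to (p \leftrightarrow \lnot u)))):
            ((r \to (t \leftrightarrow q)) \land (u \to (p \leftrightarrow \lnot u))): α-rule — add (r \to (t \leftrightarrow q)), (u \to (p \leftrightarrow \lnot u)).
            (r \to (t \leftrightarrow q)): β-rule — branch into \lnot r  //  (t \leftrightarrow q).
              branch 2.1.2.1 (add \lnot r):
                (u \to (p \leftrightarrow \lnot u)): β-rule — branch into \lnot u  //  (p \leftrightarrow \lnot u).
                  branch 2.1.2.1.1 (add \lnot u):
                    ○ open, literals {r=F, u=F}.
                  branch 2.1.2.1.2 (add (p \leftrightarrow \lnot u)):
                    (p \leftrightarrow \lnot u): β-rule — branch into p, \lnot u  //  \lnot p, \lnot \lnot u.
                      branch 2.1.2.1.2.1 (add p, \lnot u):
                        ○ open, literals {p=T, r=F, u=F}.
                      branch 2.1.2.1.2.2 (add \lnot p, \lnot \lnot u):
                        × closes — contains both u and \lnot u.
              branch 2.1.2.2 (add (t \leftrightarrow q)):
                (u \to (p \leftrightarrow \lnot u)): β-rule — branch into \lnot u  //  (p \leftrightarrow \lnot u).
                  branch 2.1.2.2.1 (add \lnot u):
                    (t \leftrightarrow q): β-rule — branch into t, q  //  \lnot t, \lnot q.
                      branch 2.1.2.2.1.1 (add t, q):
                        ○ open, literals {q=T, t=T, u=F}.
                      branch 2.1.2.2.1.2 (add \lnot t, \lnot q):
                        ○ open, literals {q=F, t=F, u=F}.
                  branch 2.1.2.2.2 (add (p \leftrightarrow \lnot u)):
                    (t \leftrightarrow q): β-rule — branch into t, q  //  \lnot t, \lnot q.
                      branch 2.1.2.2.2.1 (add t, q):
                        (p \leftrightarrow \lnot u): β-rule — branch into p, \lnot u  //  \lnot p, \lnot \lnot u.
                          branch 2.1.2.2.2.1.1 (add p, \lnot u):
                            ○ open, literals {p=T, q=T, t=T, u=F}.
                          branch 2.1.2.2.2.1.2 (add \lnot p, \lnot \lnot u):
                            × closes — contains both u and \lnot u.
                      branch 2.1.2.2.2.2 (add \lnot t, \lnot q):
                        (p \leftrightarrow \lnot u): β-rule — branch into p, \lnot u  //  \lnot p, \lnot \lnot u.
                          branch 2.1.2.2.2.2.1 (add p, \lnot u):
                            ○ open, literals {p=T, q=F, t=F, u=F}.
                          branch 2.1.2.2.2.2.2 (add \lnot p, \lnot \lnot u):
                            × closes — contains both u and \lnot u.
      branch 2.2 (add \lnot \lnot u, \lnot (t \lor ((r \to (t \leftrightarrow q)) \land (u \to (p \leftrightarrow \lnot u))))):
        \lnot (t \lor ((r \to (t \leftrightarrow q)) \land (u \to (p \leftrightarrow \lnot u)))): α-rule — add \lnot t, \lnot ((r \to (t \leftrightarrow q)) \land (u \to (p \leftrightarrow \lnot u))).
        \lnot ((r \to (t \leftrightarrow q)) \land (u \to (p \leftrightarrow \lnot u))): β-rule — branch into \lnot (r \to (t \leftrightarrow q))  //  \lnot (u \to (p \leftrightarrow \lnot u)).
          branch 2.2.1 (add \lnot (r \to (t \leftrightarrow q))):
            \lnot (r \to (t \leftrightarrow q)): α-rule — add r, \lnot (t \leftrightarrow q).
            \lnot (t \leftrightarrow q): β-rule — branch into t, \lnot q  //  \lnot t, q.
              branch 2.2.1.1 (add t, \lnot q):
                × closes — contains both t and \lnot t.
              branch 2.2.1.2 (add \lnot t, q):
                ○ open, literals {q=T, r=T, t=F, u=T}.
          branch 2.2.2 (add \lnot (u \to (p \leftrightarrow \lnot u))):
            \lnot (u \to (p \leftrightarrow \lnot u)): α-rule — add u, \lnot (p \leftrightarrow \lnot u).
            \lnot (p \leftrightarrow \lnot u): β-rule — branch into p, \lnot \lnot u  //  \lnot p, \lnot u.
              branch 2.2.2.1 (add p, \lnot \lnot u):
                ○ open, literals {p=T, t=F, u=T}.
              branch 2.2.2.2 (add \lnot p, \lnot u):
                × closes — contains both u and \lnot u.
5 branches closed, 12 open.
Each open branch fixes some atoms; the unmentioned ones are free. Counting distinct full assignments: branch {r=F} (p, q, s, t, u) contributes 32 new; branch {q=F} (p, r, s, t, u) contributes 16 new; branch {p=F} (q, r, s, t, u) contributes 8 new; branch {t=T, u=F} (p, q, r, s) contributes 2 new; branch {r=F, u=F} (p, q, s, t) contributes 0 new; branch {p=T, r=F, u=F} (q, s, t) contributes 0 new; branch {q=T, t=T, u=F} (p, r, s) contributes 0 new; branch {q=F, t=F, u=F} (p, r, s) contributes 0 new; branch {p=T, q=T, t=T, u=F} (r, s) contributes 0 new; branch {p=T, q=F, t=F, u=F} (r, s) contributes 0 new; branch {q=T, r=T, t=F, u=T} (p, s) contributes 2 new; branch {p=T, t=F, u=T} (q, r, s) contributes 0 new. Total: 60.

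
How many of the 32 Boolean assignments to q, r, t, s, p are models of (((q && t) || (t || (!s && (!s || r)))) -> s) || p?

24

Initial set: {((((q && t) || (t || (!s && (!s || r)))) -> s) || p)}.
((((q && t) || (t || (!s && (!s || r)))) -> s) || p): β-rule — branch into (((q && t) || (t || (!s && (!s || r)))) -> s)  //  p.
  branch 1 (add (((q && t) || (t || (!s && (!s || r)))) -> s)):
    (((q && t) || (t || (!s && (!s || r)))) -> s): β-rule — branch into !((q && t) || (t || (!s && (!s || r))))  //  s.
      branch 1.1 (add !((q && t) || (t || (!s && (!s || r))))):
        !((q && t) || (t || (!s && (!s || r)))): α-rule — add !(q && t), !(t || (!s && (!s || r))).
        !(t || (!s && (!s || r))): α-rule — add !t, !(!s && (!s || r)).
        !(q && t): β-rule — branch into !q  //  !t.
          branch 1.1.1 (add !q):
            !(!s && (!s || r)): β-rule — branch into !!s  //  !(!s || r).
              branch 1.1.1.1 (add !!s):
                ○ open, literals {q=F, s=T, t=F}.
              branch 1.1.1.2 (add !(!s || r)):
                !(!s || r): α-rule — add !!s, !r.
                ○ open, literals {q=F, r=F, s=T, t=F}.
          branch 1.1.2 (add !t):
            !(!s && (!s || r)): β-rule — branch into !!s  //  !(!s || r).
              branch 1.1.2.1 (add !!s):
                ○ open, literals {s=T, t=F}.
              branch 1.1.2.2 (add !(!s || r)):
                !(!s || r): α-rule — add !!s, !r.
                ○ open, literals {r=F, s=T, t=F}.
      branch 1.2 (add s):
        ○ open, literals {s=T}.
  branch 2 (add p):
    ○ open, literals {p=T}.
0 branches closed, 6 open.
Each open branch fixes some atoms; the unmentioned ones are free. Counting distinct full assignments: branch {q=F, s=T, t=F} (r, p) contributes 4 new; branch {q=F, r=F, s=T, t=F} (p) contributes 0 new; branch {s=T, t=F} (q, r, p) contributes 4 new; branch {r=F, s=T, t=F} (q, p) contributes 0 new; branch {s=T} (q, r, t, p) contributes 8 new; branch {p=T} (q, r, t, s) contributes 8 new. Total: 24.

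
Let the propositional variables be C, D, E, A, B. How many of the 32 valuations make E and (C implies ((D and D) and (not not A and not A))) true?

Initial set: {(E and (C implies ((D and D) and (not not A and not A))))}.
(E and (C implies ((D and D) and (not not A and not A)))): α-rule — add E, (C implies ((D and D) and (not not A and not A))).
(C implies ((D and D) and (not not A and not A))): β-rule — branch into not C  //  ((D and D) and (not not A and not A)).
  branch 1 (add not C):
    ○ open, literals {C=F, E=T}.
  branch 2 (add ((D and D) and (not not A and not A))):
    ((D and D) and (not not A and not A)): α-rule — add (D and D), (not not A and not A).
    (D and D): α-rule — add D, D.
    (not not A and not A): α-rule — add not not A, not A.
    not not A: drop double negation, giving A.
    × closes — contains both A and not A.
1 branch closed, 1 open.
Each open branch fixes some atoms; the unmentioned ones are free. Counting distinct full assignments: branch {C=F, E=T} (D, A, B) contributes 8 new. Total: 8.

8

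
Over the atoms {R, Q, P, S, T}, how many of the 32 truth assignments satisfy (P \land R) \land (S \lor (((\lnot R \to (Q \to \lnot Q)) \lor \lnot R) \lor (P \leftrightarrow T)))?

8

Initial set: {((P \land R) \land (S \lor (((\lnot R \to (Q \to \lnot Q)) \lor \lnot R) \lor (P \leftrightarrow T))))}.
((P \land R) \land (S \lor (((\lnot R \to (Q \to \lnot Q)) \lor \lnot R) \lor (P \leftrightarrow T)))): α-rule — add (P \land R), (S \lor (((\lnot R \to (Q \to \lnot Q)) \lor \lnot R) \lor (P \leftrightarrow T))).
(P \land R): α-rule — add P, R.
(S \lor (((\lnot R \to (Q \to \lnot Q)) \lor \lnot R) \lor (P \leftrightarrow T))): β-rule — branch into S  //  (((\lnot R \to (Q \to \lnot Q)) \lor \lnot R) \lor (P \leftrightarrow T)).
  branch 1 (add S):
    ○ open, literals {P=1, R=1, S=1}.
  branch 2 (add (((\lnot R \to (Q \to \lnot Q)) \lor \lnot R) \lor (P \leftrightarrow T))):
    (((\lnot R \to (Q \to \lnot Q)) \lor \lnot R) \lor (P \leftrightarrow T)): β-rule — branch into ((\lnot R \to (Q \to \lnot Q)) \lor \lnot R)  //  (P \leftrightarrow T).
      branch 2.1 (add ((\lnot R \to (Q \to \lnot Q)) \lor \lnot R)):
        ((\lnot R \to (Q \to \lnot Q)) \lor \lnot R): β-rule — branch into (\lnot R \to (Q \to \lnot Q))  //  \lnot R.
          branch 2.1.1 (add (\lnot R \to (Q \to \lnot Q))):
            (\lnot R \to (Q \to \lnot Q)): β-rule — branch into \lnot \lnot R  //  (Q \to \lnot Q).
              branch 2.1.1.1 (add \lnot \lnot R):
                ○ open, literals {P=1, R=1}.
              branch 2.1.1.2 (add (Q \to \lnot Q)):
                (Q \to \lnot Q): β-rule — branch into \lnot Q  //  \lnot Q.
                  branch 2.1.1.2.1 (add \lnot Q):
                    ○ open, literals {P=1, Q=0, R=1}.
                  branch 2.1.1.2.2 (add \lnot Q):
                    ○ open, literals {P=1, Q=0, R=1}.
          branch 2.1.2 (add \lnot R):
            × closes — contains both R and \lnot R.
      branch 2.2 (add (P \leftrightarrow T)):
        (P \leftrightarrow T): β-rule — branch into P, T  //  \lnot P, \lnot T.
          branch 2.2.1 (add P, T):
            ○ open, literals {P=1, R=1, T=1}.
          branch 2.2.2 (add \lnot P, \lnot T):
            × closes — contains both P and \lnot P.
2 branches closed, 5 open.
Each open branch fixes some atoms; the unmentioned ones are free. Counting distinct full assignments: branch {P=1, R=1, S=1} (Q, T) contributes 4 new; branch {P=1, R=1} (Q, S, T) contributes 4 new; branch {P=1, Q=0, R=1} (S, T) contributes 0 new; branch {P=1, Q=0, R=1} (S, T) contributes 0 new; branch {P=1, R=1, T=1} (Q, S) contributes 0 new. Total: 8.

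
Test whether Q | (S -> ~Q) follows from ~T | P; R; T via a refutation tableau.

Yes

Initial set: {(~T | P); R; T; ~(Q | (S -> ~Q))}.
~(Q | (S -> ~Q)): α-rule — add ~Q, ~(S -> ~Q).
~(S -> ~Q): α-rule — add S, ~~Q.
× closes — contains both Q and ~Q.
All 1 branch closes.
Every branch closed, so the premises entail the conclusion.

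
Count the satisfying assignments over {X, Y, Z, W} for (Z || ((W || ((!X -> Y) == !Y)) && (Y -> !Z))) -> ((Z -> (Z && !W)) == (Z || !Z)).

12

Initial set: {((Z || ((W || ((!X -> Y) == !Y)) && (Y -> !Z))) -> ((Z -> (Z && !W)) == (Z || !Z)))}.
((Z || ((W || ((!X -> Y) == !Y)) && (Y -> !Z))) -> ((Z -> (Z && !W)) == (Z || !Z))): β-rule — branch into !(Z || ((W || ((!X -> Y) == !Y)) && (Y -> !Z)))  //  ((Z -> (Z && !W)) == (Z || !Z)).
  branch 1 (add !(Z || ((W || ((!X -> Y) == !Y)) && (Y -> !Z)))):
    !(Z || ((W || ((!X -> Y) == !Y)) && (Y -> !Z))): α-rule — add !Z, !((W || ((!X -> Y) == !Y)) && (Y -> !Z)).
    !((W || ((!X -> Y) == !Y)) && (Y -> !Z)): β-rule — branch into !(W || ((!X -> Y) == !Y))  //  !(Y -> !Z).
      branch 1.1 (add !(W || ((!X -> Y) == !Y))):
        !(W || ((!X -> Y) == !Y)): α-rule — add !W, !((!X -> Y) == !Y).
        !((!X -> Y) == !Y): β-rule — branch into (!X -> Y), !!Y  //  !(!X -> Y), !Y.
          branch 1.1.1 (add (!X -> Y), !!Y):
            (!X -> Y): β-rule — branch into !!X  //  Y.
              branch 1.1.1.1 (add !!X):
                ○ open, literals {W=0, X=1, Y=1, Z=0}.
              branch 1.1.1.2 (add Y):
                ○ open, literals {W=0, Y=1, Z=0}.
          branch 1.1.2 (add !(!X -> Y), !Y):
            !(!X -> Y): α-rule — add !X, !Y.
            ○ open, literals {W=0, X=0, Y=0, Z=0}.
      branch 1.2 (add !(Y -> !Z)):
        !(Y -> !Z): α-rule — add Y, !!Z.
        × closes — contains both Z and !Z.
  branch 2 (add ((Z -> (Z && !W)) == (Z || !Z))):
    ((Z -> (Z && !W)) == (Z || !Z)): β-rule — branch into (Z -> (Z && !W)), (Z || !Z)  //  !(Z -> (Z && !W)), !(Z || !Z).
      branch 2.1 (add (Z -> (Z && !W)), (Z || !Z)):
        (Z -> (Z && !W)): β-rule — branch into !Z  //  (Z && !W).
          branch 2.1.1 (add !Z):
            (Z || !Z): β-rule — branch into Z  //  !Z.
              branch 2.1.1.1 (add Z):
                × closes — contains both Z and !Z.
              branch 2.1.1.2 (add !Z):
                ○ open, literals {Z=0}.
          branch 2.1.2 (add (Z && !W)):
            (Z && !W): α-rule — add Z, !W.
            (Z || !Z): β-rule — branch into Z  //  !Z.
              branch 2.1.2.1 (add Z):
                ○ open, literals {W=0, Z=1}.
              branch 2.1.2.2 (add !Z):
                × closes — contains both Z and !Z.
      branch 2.2 (add !(Z -> (Z && !W)), !(Z || !Z)):
        !(Z -> (Z && !W)): α-rule — add Z, !(Z && !W).
        !(Z || !Z): α-rule — add !Z, !!Z.
        × closes — contains both Z and !Z.
4 branches closed, 5 open.
Each open branch fixes some atoms; the unmentioned ones are free. Counting distinct full assignments: branch {W=0, X=1, Y=1, Z=0} (none free) contributes 1 new; branch {W=0, Y=1, Z=0} (X) contributes 1 new; branch {W=0, X=0, Y=0, Z=0} (none free) contributes 1 new; branch {Z=0} (X, Y, W) contributes 5 new; branch {W=0, Z=1} (X, Y) contributes 4 new. Total: 12.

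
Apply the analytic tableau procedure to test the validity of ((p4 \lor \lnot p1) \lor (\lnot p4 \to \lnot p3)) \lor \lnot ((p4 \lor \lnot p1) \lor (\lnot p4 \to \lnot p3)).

Assume the negation and expand:
Initial set: {\lnot (((p4 \lor \lnot p1) \lor (\lnot p4 \to \lnot p3)) \lor \lnot ((p4 \lor \lnot p1) \lor (\lnot p4 \to \lnot p3)))}.
\lnot (((p4 \lor \lnot p1) \lor (\lnot p4 \to \lnot p3)) \lor \lnot ((p4 \lor \lnot p1) \lor (\lnot p4 \to \lnot p3))): α-rule — add \lnot ((p4 \lor \lnot p1) \lor (\lnot p4 \to \lnot p3)), \lnot \lnot ((p4 \lor \lnot p1) \lor (\lnot p4 \to \lnot p3)).
\lnot ((p4 \lor \lnot p1) \lor (\lnot p4 \to \lnot p3)): α-rule — add \lnot (p4 \lor \lnot p1), \lnot (\lnot p4 \to \lnot p3).
\lnot (p4 \lor \lnot p1): α-rule — add \lnot p4, \lnot \lnot p1.
\lnot (\lnot p4 \to \lnot p3): α-rule — add \lnot p4, \lnot \lnot p3.
\lnot \lnot ((p4 \lor \lnot p1) \lor (\lnot p4 \to \lnot p3)): β-rule — branch into (p4 \lor \lnot p1)  //  (\lnot p4 \to \lnot p3).
  branch 1 (add (p4 \lor \lnot p1)):
    (p4 \lor \lnot p1): β-rule — branch into p4  //  \lnot p1.
      branch 1.1 (add p4):
        × closes — contains both p4 and \lnot p4.
      branch 1.2 (add \lnot p1):
        × closes — contains both p1 and \lnot p1.
  branch 2 (add (\lnot p4 \to \lnot p3)):
    (\lnot p4 \to \lnot p3): β-rule — branch into \lnot \lnot p4  //  \lnot p3.
      branch 2.1 (add \lnot \lnot p4):
        × closes — contains both p4 and \lnot p4.
      branch 2.2 (add \lnot p3):
        × closes — contains both p3 and \lnot p3.
All 4 branches close.
Every branch closed, so the negation is unsatisfiable and the formula is valid.

Valid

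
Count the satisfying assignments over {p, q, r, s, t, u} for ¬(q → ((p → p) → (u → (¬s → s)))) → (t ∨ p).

62

Initial set: {(¬(q → ((p → p) → (u → (¬s → s)))) → (t ∨ p))}.
(¬(q → ((p → p) → (u → (¬s → s)))) → (t ∨ p)): β-rule — branch into ¬¬(q → ((p → p) → (u → (¬s → s))))  //  (t ∨ p).
  branch 1 (add ¬¬(q → ((p → p) → (u → (¬s → s))))):
    ¬¬(q → ((p → p) → (u → (¬s → s)))): β-rule — branch into ¬q  //  ((p → p) → (u → (¬s → s))).
      branch 1.1 (add ¬q):
        ○ open, literals {q=false}.
      branch 1.2 (add ((p → p) → (u → (¬s → s)))):
        ((p → p) → (u → (¬s → s))): β-rule — branch into ¬(p → p)  //  (u → (¬s → s)).
          branch 1.2.1 (add ¬(p → p)):
            ¬(p → p): α-rule — add p, ¬p.
            × closes — contains both p and ¬p.
          branch 1.2.2 (add (u → (¬s → s))):
            (u → (¬s → s)): β-rule — branch into ¬u  //  (¬s → s).
              branch 1.2.2.1 (add ¬u):
                ○ open, literals {u=false}.
              branch 1.2.2.2 (add (¬s → s)):
                (¬s → s): β-rule — branch into ¬¬s  //  s.
                  branch 1.2.2.2.1 (add ¬¬s):
                    ○ open, literals {s=true}.
                  branch 1.2.2.2.2 (add s):
                    ○ open, literals {s=true}.
  branch 2 (add (t ∨ p)):
    (t ∨ p): β-rule — branch into t  //  p.
      branch 2.1 (add t):
        ○ open, literals {t=true}.
      branch 2.2 (add p):
        ○ open, literals {p=true}.
1 branch closed, 6 open.
Each open branch fixes some atoms; the unmentioned ones are free. Counting distinct full assignments: branch {q=false} (p, r, s, t, u) contributes 32 new; branch {u=false} (p, q, r, s, t) contributes 16 new; branch {s=true} (p, q, r, t, u) contributes 8 new; branch {s=true} (p, q, r, t, u) contributes 0 new; branch {t=true} (p, q, r, s, u) contributes 4 new; branch {p=true} (q, r, s, t, u) contributes 2 new. Total: 62.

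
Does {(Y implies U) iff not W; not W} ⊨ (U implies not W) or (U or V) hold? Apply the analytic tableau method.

Initial set: {((Y implies U) iff not W); not W; not ((U implies not W) or (U or V))}.
not ((U implies not W) or (U or V)): α-rule — add not (U implies not W), not (U or V).
not (U implies not W): α-rule — add U, not not W.
× closes — contains both W and not W.
All 1 branch closes.
Every branch closed, so the premises entail the conclusion.

Yes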